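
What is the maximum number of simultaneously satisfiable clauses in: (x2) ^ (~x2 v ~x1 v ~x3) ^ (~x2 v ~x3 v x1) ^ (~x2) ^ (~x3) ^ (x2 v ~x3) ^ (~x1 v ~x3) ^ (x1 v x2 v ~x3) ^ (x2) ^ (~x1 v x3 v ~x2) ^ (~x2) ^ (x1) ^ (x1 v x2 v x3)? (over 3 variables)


Enumerate all 8 truth assignments.
For each, count how many of the 13 clauses are satisfied.
The formula is not fully satisfiable, so the maximum is below 13.
Maximum simultaneously satisfiable clauses = 11.

11


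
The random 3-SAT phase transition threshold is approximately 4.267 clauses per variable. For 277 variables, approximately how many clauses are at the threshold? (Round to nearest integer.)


The 3-SAT phase transition occurs at approximately 4.267 clauses per variable.
m = 4.267 * 277 = 1181.959.
Rounded to nearest integer: 1182.

1182


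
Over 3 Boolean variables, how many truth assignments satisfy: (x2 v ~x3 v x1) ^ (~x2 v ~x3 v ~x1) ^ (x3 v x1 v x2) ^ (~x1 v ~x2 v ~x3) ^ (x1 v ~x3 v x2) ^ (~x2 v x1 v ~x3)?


Enumerate all 8 truth assignments over 3 variables.
Test each against every clause.
Satisfying assignments found: 4.

4


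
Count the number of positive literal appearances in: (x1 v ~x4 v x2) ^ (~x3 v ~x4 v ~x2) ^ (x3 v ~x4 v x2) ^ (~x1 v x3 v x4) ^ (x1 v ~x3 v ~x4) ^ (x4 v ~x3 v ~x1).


Scan each clause for unnegated literals.
Clause 1: 2 positive; Clause 2: 0 positive; Clause 3: 2 positive; Clause 4: 2 positive; Clause 5: 1 positive; Clause 6: 1 positive.
Total positive literal occurrences = 8.

8


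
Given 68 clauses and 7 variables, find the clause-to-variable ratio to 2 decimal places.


Clause-to-variable ratio = clauses / variables.
68 / 7 = 9.71.

9.71


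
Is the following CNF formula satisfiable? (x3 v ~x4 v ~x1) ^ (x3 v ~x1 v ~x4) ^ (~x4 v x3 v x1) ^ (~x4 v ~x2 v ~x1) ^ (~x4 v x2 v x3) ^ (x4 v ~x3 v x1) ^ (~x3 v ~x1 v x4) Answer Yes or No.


Check all 16 possible truth assignments.
Number of satisfying assignments found: 7.
The formula is satisfiable.

Yes


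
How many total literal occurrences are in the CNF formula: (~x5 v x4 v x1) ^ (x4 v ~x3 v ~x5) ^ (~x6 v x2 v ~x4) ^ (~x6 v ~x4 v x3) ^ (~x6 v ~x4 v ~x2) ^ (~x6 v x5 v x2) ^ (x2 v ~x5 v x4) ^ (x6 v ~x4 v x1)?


Clause lengths: 3, 3, 3, 3, 3, 3, 3, 3.
Sum = 3 + 3 + 3 + 3 + 3 + 3 + 3 + 3 = 24.

24


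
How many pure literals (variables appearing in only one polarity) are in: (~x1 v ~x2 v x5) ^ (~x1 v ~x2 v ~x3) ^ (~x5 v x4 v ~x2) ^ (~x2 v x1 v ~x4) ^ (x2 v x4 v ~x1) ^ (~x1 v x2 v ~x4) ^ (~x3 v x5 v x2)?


A pure literal appears in only one polarity across all clauses.
Pure literals: x3 (negative only).
Count = 1.

1


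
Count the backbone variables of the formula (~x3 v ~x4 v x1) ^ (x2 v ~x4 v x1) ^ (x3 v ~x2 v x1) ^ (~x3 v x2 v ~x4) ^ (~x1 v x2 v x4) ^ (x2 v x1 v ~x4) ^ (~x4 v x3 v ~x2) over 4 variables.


Find all satisfying assignments: 7 model(s).
Check which variables have the same value in every model.
No variable is fixed across all models.
Backbone size = 0.

0


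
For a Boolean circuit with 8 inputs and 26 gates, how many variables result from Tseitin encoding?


The Tseitin transformation introduces one auxiliary variable per gate.
Total variables = inputs + gates = 8 + 26 = 34.

34


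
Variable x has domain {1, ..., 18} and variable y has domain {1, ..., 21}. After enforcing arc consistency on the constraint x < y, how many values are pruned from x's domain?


For the constraint x < y, x needs a supporting value in y's domain.
x can be at most 20 (one less than y's maximum).
Valid x values from domain: 18 out of 18.
Pruned = 18 - 18 = 0.

0


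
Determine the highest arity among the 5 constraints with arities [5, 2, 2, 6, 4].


The arities are: 5, 2, 2, 6, 4.
Scan for the maximum value.
Maximum arity = 6.

6


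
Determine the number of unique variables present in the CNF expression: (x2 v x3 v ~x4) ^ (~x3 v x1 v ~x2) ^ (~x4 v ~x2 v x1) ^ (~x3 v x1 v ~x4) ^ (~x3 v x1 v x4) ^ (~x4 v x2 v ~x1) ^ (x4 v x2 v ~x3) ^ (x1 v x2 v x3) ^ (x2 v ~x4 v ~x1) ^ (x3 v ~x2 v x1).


Identify each distinct variable in the formula.
Variables found: x1, x2, x3, x4.
Total distinct variables = 4.

4


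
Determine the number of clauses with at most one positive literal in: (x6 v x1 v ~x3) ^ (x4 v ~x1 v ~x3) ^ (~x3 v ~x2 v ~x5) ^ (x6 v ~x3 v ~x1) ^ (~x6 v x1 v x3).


A Horn clause has at most one positive literal.
Clause 1: 2 positive lit(s) -> not Horn
Clause 2: 1 positive lit(s) -> Horn
Clause 3: 0 positive lit(s) -> Horn
Clause 4: 1 positive lit(s) -> Horn
Clause 5: 2 positive lit(s) -> not Horn
Total Horn clauses = 3.

3


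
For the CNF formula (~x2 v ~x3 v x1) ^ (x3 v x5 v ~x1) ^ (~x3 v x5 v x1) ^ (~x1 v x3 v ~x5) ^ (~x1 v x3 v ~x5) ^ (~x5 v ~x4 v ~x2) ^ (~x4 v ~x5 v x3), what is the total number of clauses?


Each group enclosed in parentheses joined by ^ is one clause.
Counting the conjuncts: 7 clauses.

7


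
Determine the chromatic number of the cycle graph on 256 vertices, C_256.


A cycle on an even number of vertices is bipartite: alternate two colors around the cycle.
Since 256 is even, two colors suffice, and at least two are needed because the graph has edges.
Chromatic number = 2.

2


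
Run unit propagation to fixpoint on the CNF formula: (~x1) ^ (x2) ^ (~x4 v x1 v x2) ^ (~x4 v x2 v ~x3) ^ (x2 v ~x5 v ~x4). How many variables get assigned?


Unit propagation repeatedly assigns the literal in any unit clause, then simplifies.
Assignments in order: x1 = F, x2 = T.
No further unit clauses remain.
Total variables assigned = 2.

2


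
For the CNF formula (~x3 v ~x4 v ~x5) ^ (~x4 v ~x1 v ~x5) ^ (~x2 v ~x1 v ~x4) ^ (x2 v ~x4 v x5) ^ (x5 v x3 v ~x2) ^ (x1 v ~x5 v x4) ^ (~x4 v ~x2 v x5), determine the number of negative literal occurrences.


Scan each clause for negated literals.
Clause 1: 3 negative; Clause 2: 3 negative; Clause 3: 3 negative; Clause 4: 1 negative; Clause 5: 1 negative; Clause 6: 1 negative; Clause 7: 2 negative.
Total negative literal occurrences = 14.

14


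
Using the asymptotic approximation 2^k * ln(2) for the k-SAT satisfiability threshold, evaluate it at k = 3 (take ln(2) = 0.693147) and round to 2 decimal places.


Using the asymptotic formula: threshold ~ 2^k * ln(2).
2^3 = 8.
8 * 0.693147 = 5.55.

5.55


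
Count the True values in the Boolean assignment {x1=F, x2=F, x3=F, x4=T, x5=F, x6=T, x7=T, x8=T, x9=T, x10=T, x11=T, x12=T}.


The weight is the number of variables assigned True.
True variables: x4, x6, x7, x8, x9, x10, x11, x12.
Weight = 8.

8


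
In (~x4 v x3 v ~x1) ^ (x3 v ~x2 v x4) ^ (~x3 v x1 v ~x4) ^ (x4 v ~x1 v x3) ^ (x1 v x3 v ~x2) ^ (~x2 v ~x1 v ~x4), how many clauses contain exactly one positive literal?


A definite clause has exactly one positive literal.
Clause 1: 1 positive -> definite
Clause 2: 2 positive -> not definite
Clause 3: 1 positive -> definite
Clause 4: 2 positive -> not definite
Clause 5: 2 positive -> not definite
Clause 6: 0 positive -> not definite
Definite clause count = 2.

2


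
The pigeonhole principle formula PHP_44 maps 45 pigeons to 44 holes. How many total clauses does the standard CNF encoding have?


The PHP encoding has two parts:
1) At-least-one-hole clauses: 45 (one per pigeon, each with 44 literals).
2) At-most-one-pigeon-per-hole clauses: 44 holes * C(45,2) = 44 * 990 = 43560.
Total clauses = 45 + 43560 = 43605.

43605


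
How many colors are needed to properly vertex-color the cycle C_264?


A cycle on an even number of vertices is bipartite: alternate two colors around the cycle.
Since 264 is even, two colors suffice, and at least two are needed because the graph has edges.
Chromatic number = 2.

2


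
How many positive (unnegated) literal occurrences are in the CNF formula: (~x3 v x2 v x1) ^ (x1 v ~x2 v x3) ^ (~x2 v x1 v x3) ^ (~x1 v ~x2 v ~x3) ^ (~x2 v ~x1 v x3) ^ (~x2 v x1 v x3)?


Scan each clause for unnegated literals.
Clause 1: 2 positive; Clause 2: 2 positive; Clause 3: 2 positive; Clause 4: 0 positive; Clause 5: 1 positive; Clause 6: 2 positive.
Total positive literal occurrences = 9.

9


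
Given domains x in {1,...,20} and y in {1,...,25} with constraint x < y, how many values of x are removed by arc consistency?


For the constraint x < y, x needs a supporting value in y's domain.
x can be at most 24 (one less than y's maximum).
Valid x values from domain: 20 out of 20.
Pruned = 20 - 20 = 0.

0


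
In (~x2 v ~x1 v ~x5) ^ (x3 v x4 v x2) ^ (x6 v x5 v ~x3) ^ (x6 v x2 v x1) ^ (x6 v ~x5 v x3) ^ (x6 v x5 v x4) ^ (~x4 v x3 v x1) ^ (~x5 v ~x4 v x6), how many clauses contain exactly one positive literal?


A definite clause has exactly one positive literal.
Clause 1: 0 positive -> not definite
Clause 2: 3 positive -> not definite
Clause 3: 2 positive -> not definite
Clause 4: 3 positive -> not definite
Clause 5: 2 positive -> not definite
Clause 6: 3 positive -> not definite
Clause 7: 2 positive -> not definite
Clause 8: 1 positive -> definite
Definite clause count = 1.

1


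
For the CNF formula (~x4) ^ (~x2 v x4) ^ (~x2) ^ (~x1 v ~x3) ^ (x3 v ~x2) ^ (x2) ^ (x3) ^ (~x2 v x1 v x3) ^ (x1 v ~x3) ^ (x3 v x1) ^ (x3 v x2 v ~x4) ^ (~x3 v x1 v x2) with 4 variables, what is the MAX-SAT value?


Enumerate all 16 truth assignments.
For each, count how many of the 12 clauses are satisfied.
The formula is not fully satisfiable, so the maximum is below 12.
Maximum simultaneously satisfiable clauses = 10.

10


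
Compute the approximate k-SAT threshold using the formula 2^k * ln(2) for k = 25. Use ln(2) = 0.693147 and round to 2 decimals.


Using the asymptotic formula: threshold ~ 2^k * ln(2).
2^25 = 33554432.
33554432 * 0.693147 = 23258153.88.

23258153.88


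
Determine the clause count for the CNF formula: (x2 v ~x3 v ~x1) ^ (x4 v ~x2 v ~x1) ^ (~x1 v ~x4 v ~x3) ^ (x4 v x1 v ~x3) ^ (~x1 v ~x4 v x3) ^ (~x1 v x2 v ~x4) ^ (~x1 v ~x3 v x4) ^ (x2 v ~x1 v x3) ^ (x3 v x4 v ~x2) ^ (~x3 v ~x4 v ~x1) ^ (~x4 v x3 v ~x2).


Each group enclosed in parentheses joined by ^ is one clause.
Counting the conjuncts: 11 clauses.

11


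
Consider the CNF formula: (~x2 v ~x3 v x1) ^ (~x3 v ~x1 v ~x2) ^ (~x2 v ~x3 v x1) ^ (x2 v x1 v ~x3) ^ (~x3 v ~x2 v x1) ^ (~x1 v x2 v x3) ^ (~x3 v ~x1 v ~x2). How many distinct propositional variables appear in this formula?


Identify each distinct variable in the formula.
Variables found: x1, x2, x3.
Total distinct variables = 3.

3


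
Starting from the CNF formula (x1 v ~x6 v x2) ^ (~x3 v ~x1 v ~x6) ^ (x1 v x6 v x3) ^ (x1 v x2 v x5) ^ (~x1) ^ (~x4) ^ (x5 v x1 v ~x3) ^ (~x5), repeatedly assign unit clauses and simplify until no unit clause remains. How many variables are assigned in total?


Unit propagation repeatedly assigns the literal in any unit clause, then simplifies.
Assignments in order: x1 = F, x4 = F, x5 = F, x2 = T, x3 = F, x6 = T.
No further unit clauses remain.
Total variables assigned = 6.

6


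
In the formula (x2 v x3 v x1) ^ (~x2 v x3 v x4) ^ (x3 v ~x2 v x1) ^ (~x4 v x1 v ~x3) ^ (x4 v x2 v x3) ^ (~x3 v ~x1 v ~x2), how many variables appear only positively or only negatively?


A pure literal appears in only one polarity across all clauses.
No pure literals found.
Count = 0.

0


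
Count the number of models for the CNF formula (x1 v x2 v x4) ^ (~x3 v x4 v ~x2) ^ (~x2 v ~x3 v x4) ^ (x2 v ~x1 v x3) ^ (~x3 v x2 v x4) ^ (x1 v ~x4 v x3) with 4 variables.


Enumerate all 16 truth assignments over 4 variables.
Test each against every clause.
Satisfying assignments found: 7.

7


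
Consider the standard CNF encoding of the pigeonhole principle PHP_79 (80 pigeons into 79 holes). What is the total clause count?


The PHP encoding has two parts:
1) At-least-one-hole clauses: 80 (one per pigeon, each with 79 literals).
2) At-most-one-pigeon-per-hole clauses: 79 holes * C(80,2) = 79 * 3160 = 249640.
Total clauses = 80 + 249640 = 249720.

249720


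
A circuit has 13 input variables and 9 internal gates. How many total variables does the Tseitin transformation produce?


The Tseitin transformation introduces one auxiliary variable per gate.
Total variables = inputs + gates = 13 + 9 = 22.

22


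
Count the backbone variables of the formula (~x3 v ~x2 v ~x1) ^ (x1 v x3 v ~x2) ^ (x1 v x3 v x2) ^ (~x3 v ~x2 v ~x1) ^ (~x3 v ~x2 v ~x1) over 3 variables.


Find all satisfying assignments: 5 model(s).
Check which variables have the same value in every model.
No variable is fixed across all models.
Backbone size = 0.

0


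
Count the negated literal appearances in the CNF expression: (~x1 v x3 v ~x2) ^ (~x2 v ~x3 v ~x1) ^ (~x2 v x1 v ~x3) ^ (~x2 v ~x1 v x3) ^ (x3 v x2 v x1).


Scan each clause for negated literals.
Clause 1: 2 negative; Clause 2: 3 negative; Clause 3: 2 negative; Clause 4: 2 negative; Clause 5: 0 negative.
Total negative literal occurrences = 9.

9


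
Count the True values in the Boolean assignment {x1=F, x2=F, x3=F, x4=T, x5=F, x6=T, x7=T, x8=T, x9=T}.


The weight is the number of variables assigned True.
True variables: x4, x6, x7, x8, x9.
Weight = 5.

5


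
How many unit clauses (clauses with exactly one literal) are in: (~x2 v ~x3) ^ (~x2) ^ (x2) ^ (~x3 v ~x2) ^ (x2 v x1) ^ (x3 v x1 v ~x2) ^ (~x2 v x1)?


A unit clause contains exactly one literal.
Unit clauses found: (~x2), (x2).
Count = 2.

2


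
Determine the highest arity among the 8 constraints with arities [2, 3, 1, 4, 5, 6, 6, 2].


The arities are: 2, 3, 1, 4, 5, 6, 6, 2.
Scan for the maximum value.
Maximum arity = 6.

6


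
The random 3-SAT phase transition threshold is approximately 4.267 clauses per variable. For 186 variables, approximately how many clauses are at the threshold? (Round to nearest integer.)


The 3-SAT phase transition occurs at approximately 4.267 clauses per variable.
m = 4.267 * 186 = 793.662.
Rounded to nearest integer: 794.

794


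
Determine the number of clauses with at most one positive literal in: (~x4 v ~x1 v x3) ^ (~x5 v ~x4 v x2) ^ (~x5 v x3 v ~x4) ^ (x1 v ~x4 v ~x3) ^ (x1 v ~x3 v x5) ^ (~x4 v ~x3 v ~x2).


A Horn clause has at most one positive literal.
Clause 1: 1 positive lit(s) -> Horn
Clause 2: 1 positive lit(s) -> Horn
Clause 3: 1 positive lit(s) -> Horn
Clause 4: 1 positive lit(s) -> Horn
Clause 5: 2 positive lit(s) -> not Horn
Clause 6: 0 positive lit(s) -> Horn
Total Horn clauses = 5.

5


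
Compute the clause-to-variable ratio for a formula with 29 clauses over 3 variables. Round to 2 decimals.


Clause-to-variable ratio = clauses / variables.
29 / 3 = 9.67.

9.67


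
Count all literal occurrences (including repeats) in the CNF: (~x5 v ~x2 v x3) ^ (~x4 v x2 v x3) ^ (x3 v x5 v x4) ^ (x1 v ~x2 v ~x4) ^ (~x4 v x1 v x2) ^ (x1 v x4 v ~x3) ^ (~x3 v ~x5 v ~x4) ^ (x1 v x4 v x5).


Clause lengths: 3, 3, 3, 3, 3, 3, 3, 3.
Sum = 3 + 3 + 3 + 3 + 3 + 3 + 3 + 3 = 24.

24


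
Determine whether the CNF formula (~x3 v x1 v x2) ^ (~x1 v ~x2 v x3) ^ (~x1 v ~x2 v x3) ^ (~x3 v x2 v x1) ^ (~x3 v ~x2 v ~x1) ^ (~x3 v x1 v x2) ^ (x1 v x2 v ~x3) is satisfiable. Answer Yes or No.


Check all 8 possible truth assignments.
Number of satisfying assignments found: 5.
The formula is satisfiable.

Yes


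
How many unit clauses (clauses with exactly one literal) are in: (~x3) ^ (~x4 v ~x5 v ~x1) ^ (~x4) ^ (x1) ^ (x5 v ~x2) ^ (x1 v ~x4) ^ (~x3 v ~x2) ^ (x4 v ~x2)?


A unit clause contains exactly one literal.
Unit clauses found: (~x3), (~x4), (x1).
Count = 3.

3


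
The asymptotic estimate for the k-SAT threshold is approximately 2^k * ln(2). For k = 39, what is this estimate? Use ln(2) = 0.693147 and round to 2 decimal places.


Using the asymptotic formula: threshold ~ 2^k * ln(2).
2^39 = 549755813888.
549755813888 * 0.693147 = 381061593129.03.

381061593129.03


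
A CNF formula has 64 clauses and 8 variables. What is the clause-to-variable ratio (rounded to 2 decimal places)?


Clause-to-variable ratio = clauses / variables.
64 / 8 = 8.0.

8.0


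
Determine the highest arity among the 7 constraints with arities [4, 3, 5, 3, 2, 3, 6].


The arities are: 4, 3, 5, 3, 2, 3, 6.
Scan for the maximum value.
Maximum arity = 6.

6


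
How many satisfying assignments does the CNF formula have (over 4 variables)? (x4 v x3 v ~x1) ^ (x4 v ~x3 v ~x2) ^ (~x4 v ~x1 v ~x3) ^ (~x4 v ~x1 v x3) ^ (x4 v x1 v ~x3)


Enumerate all 16 truth assignments over 4 variables.
Test each against every clause.
Satisfying assignments found: 7.

7


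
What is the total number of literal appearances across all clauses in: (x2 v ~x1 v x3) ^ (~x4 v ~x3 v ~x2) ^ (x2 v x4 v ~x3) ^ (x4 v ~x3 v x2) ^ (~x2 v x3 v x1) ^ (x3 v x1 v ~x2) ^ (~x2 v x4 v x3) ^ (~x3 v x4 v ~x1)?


Clause lengths: 3, 3, 3, 3, 3, 3, 3, 3.
Sum = 3 + 3 + 3 + 3 + 3 + 3 + 3 + 3 = 24.

24


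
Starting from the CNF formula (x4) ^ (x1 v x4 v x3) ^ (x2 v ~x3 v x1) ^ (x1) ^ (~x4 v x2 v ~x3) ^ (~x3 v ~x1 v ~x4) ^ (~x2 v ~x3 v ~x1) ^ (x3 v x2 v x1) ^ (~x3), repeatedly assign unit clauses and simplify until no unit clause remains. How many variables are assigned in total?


Unit propagation repeatedly assigns the literal in any unit clause, then simplifies.
Assignments in order: x4 = T, x1 = T, x3 = F.
No further unit clauses remain.
Total variables assigned = 3.

3


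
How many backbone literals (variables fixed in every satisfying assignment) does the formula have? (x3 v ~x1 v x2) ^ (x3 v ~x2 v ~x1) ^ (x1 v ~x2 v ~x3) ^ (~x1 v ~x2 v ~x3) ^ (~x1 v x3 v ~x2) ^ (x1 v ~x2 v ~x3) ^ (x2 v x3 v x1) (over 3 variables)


Find all satisfying assignments: 3 model(s).
Check which variables have the same value in every model.
No variable is fixed across all models.
Backbone size = 0.

0


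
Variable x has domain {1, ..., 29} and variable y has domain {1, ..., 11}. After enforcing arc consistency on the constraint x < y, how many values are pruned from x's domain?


For the constraint x < y, x needs a supporting value in y's domain.
x can be at most 10 (one less than y's maximum).
Valid x values from domain: 10 out of 29.
Pruned = 29 - 10 = 19.

19


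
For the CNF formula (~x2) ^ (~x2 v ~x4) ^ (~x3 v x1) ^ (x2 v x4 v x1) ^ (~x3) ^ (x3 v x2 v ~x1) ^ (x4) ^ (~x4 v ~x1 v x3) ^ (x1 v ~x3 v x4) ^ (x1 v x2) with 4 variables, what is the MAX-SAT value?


Enumerate all 16 truth assignments.
For each, count how many of the 10 clauses are satisfied.
The formula is not fully satisfiable, so the maximum is below 10.
Maximum simultaneously satisfiable clauses = 9.

9


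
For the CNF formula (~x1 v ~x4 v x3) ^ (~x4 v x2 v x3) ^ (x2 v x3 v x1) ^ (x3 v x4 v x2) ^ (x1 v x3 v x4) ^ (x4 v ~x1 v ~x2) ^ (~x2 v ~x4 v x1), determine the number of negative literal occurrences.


Scan each clause for negated literals.
Clause 1: 2 negative; Clause 2: 1 negative; Clause 3: 0 negative; Clause 4: 0 negative; Clause 5: 0 negative; Clause 6: 2 negative; Clause 7: 2 negative.
Total negative literal occurrences = 7.

7


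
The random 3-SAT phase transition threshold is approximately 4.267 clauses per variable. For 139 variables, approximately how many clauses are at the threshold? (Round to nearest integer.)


The 3-SAT phase transition occurs at approximately 4.267 clauses per variable.
m = 4.267 * 139 = 593.113.
Rounded to nearest integer: 593.

593


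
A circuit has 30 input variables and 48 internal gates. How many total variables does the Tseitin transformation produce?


The Tseitin transformation introduces one auxiliary variable per gate.
Total variables = inputs + gates = 30 + 48 = 78.

78


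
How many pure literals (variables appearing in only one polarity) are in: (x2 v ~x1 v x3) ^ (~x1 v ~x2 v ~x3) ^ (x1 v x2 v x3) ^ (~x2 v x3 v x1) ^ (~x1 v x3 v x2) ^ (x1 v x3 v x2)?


A pure literal appears in only one polarity across all clauses.
No pure literals found.
Count = 0.

0


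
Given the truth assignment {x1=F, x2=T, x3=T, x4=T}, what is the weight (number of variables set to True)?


The weight is the number of variables assigned True.
True variables: x2, x3, x4.
Weight = 3.

3


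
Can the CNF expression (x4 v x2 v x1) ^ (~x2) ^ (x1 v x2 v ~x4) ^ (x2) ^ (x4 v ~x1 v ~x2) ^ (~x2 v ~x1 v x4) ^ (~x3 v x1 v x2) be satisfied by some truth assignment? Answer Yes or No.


Check all 16 possible truth assignments.
Number of satisfying assignments found: 0.
The formula is unsatisfiable.

No


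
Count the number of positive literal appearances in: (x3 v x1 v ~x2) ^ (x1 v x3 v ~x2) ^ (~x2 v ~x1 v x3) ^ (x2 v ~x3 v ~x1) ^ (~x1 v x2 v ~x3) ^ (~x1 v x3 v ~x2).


Scan each clause for unnegated literals.
Clause 1: 2 positive; Clause 2: 2 positive; Clause 3: 1 positive; Clause 4: 1 positive; Clause 5: 1 positive; Clause 6: 1 positive.
Total positive literal occurrences = 8.

8


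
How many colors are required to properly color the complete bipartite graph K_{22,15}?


K_{22,15} is bipartite by definition: the two parts are independent sets, with every edge crossing between them.
Color all vertices in one part with color 1 and all vertices in the other part with color 2.
Since the graph has at least one edge, one color does not suffice.
Chromatic number = 2.

2


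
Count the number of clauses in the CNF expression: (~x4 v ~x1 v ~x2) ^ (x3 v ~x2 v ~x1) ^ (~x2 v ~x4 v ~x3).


Each group enclosed in parentheses joined by ^ is one clause.
Counting the conjuncts: 3 clauses.

3


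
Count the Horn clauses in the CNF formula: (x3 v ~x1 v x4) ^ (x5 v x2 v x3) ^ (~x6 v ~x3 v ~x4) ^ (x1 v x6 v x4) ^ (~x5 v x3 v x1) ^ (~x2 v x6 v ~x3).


A Horn clause has at most one positive literal.
Clause 1: 2 positive lit(s) -> not Horn
Clause 2: 3 positive lit(s) -> not Horn
Clause 3: 0 positive lit(s) -> Horn
Clause 4: 3 positive lit(s) -> not Horn
Clause 5: 2 positive lit(s) -> not Horn
Clause 6: 1 positive lit(s) -> Horn
Total Horn clauses = 2.

2


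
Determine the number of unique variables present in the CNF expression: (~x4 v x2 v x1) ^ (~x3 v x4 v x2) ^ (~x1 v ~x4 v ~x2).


Identify each distinct variable in the formula.
Variables found: x1, x2, x3, x4.
Total distinct variables = 4.

4


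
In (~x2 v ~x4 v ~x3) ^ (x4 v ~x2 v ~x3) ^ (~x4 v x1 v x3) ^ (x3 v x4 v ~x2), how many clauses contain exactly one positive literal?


A definite clause has exactly one positive literal.
Clause 1: 0 positive -> not definite
Clause 2: 1 positive -> definite
Clause 3: 2 positive -> not definite
Clause 4: 2 positive -> not definite
Definite clause count = 1.

1


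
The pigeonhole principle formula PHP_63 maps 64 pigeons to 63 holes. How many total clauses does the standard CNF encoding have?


The PHP encoding has two parts:
1) At-least-one-hole clauses: 64 (one per pigeon, each with 63 literals).
2) At-most-one-pigeon-per-hole clauses: 63 holes * C(64,2) = 63 * 2016 = 127008.
Total clauses = 64 + 127008 = 127072.

127072


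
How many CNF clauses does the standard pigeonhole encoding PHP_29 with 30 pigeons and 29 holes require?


The PHP encoding has two parts:
1) At-least-one-hole clauses: 30 (one per pigeon, each with 29 literals).
2) At-most-one-pigeon-per-hole clauses: 29 holes * C(30,2) = 29 * 435 = 12615.
Total clauses = 30 + 12615 = 12645.

12645


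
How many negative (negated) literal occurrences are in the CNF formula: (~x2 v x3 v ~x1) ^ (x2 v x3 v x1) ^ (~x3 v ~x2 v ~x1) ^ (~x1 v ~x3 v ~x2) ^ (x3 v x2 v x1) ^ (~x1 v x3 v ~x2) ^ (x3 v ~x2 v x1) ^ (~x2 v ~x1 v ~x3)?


Scan each clause for negated literals.
Clause 1: 2 negative; Clause 2: 0 negative; Clause 3: 3 negative; Clause 4: 3 negative; Clause 5: 0 negative; Clause 6: 2 negative; Clause 7: 1 negative; Clause 8: 3 negative.
Total negative literal occurrences = 14.

14


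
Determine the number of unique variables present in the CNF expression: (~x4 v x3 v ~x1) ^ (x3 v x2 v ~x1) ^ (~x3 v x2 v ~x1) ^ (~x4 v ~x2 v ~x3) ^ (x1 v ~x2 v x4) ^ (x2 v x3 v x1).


Identify each distinct variable in the formula.
Variables found: x1, x2, x3, x4.
Total distinct variables = 4.

4


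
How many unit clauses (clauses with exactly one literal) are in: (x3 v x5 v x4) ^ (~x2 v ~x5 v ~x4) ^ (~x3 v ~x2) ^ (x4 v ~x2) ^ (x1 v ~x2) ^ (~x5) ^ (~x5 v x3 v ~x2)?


A unit clause contains exactly one literal.
Unit clauses found: (~x5).
Count = 1.

1


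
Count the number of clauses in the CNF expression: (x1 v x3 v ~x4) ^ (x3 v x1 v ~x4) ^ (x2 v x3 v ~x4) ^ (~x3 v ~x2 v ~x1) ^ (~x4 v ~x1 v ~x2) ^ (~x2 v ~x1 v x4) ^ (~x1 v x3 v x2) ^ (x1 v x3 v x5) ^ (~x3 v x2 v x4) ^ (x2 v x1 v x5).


Each group enclosed in parentheses joined by ^ is one clause.
Counting the conjuncts: 10 clauses.

10


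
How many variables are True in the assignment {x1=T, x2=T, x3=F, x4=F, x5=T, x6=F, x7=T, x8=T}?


The weight is the number of variables assigned True.
True variables: x1, x2, x5, x7, x8.
Weight = 5.

5


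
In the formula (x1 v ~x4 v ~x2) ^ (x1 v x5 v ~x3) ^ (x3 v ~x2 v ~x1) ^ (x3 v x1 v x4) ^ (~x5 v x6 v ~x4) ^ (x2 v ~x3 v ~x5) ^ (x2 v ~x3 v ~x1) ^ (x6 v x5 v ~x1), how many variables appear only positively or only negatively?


A pure literal appears in only one polarity across all clauses.
Pure literals: x6 (positive only).
Count = 1.

1


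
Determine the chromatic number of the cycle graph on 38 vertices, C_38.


A cycle on an even number of vertices is bipartite: alternate two colors around the cycle.
Since 38 is even, two colors suffice, and at least two are needed because the graph has edges.
Chromatic number = 2.

2


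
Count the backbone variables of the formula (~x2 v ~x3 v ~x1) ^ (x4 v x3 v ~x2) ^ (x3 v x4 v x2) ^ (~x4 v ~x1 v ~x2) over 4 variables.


Find all satisfying assignments: 9 model(s).
Check which variables have the same value in every model.
No variable is fixed across all models.
Backbone size = 0.

0


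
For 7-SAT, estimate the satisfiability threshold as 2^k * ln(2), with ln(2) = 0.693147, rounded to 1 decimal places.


Using the asymptotic formula: threshold ~ 2^k * ln(2).
2^7 = 128.
128 * 0.693147 = 88.7.

88.7


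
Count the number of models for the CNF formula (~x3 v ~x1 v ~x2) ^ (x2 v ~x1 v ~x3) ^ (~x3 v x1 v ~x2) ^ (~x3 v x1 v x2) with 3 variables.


Enumerate all 8 truth assignments over 3 variables.
Test each against every clause.
Satisfying assignments found: 4.

4


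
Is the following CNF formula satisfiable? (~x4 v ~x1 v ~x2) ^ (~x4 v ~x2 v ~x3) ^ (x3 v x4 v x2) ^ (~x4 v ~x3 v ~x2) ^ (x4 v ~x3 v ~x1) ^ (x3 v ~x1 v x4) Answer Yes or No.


Check all 16 possible truth assignments.
Number of satisfying assignments found: 8.
The formula is satisfiable.

Yes


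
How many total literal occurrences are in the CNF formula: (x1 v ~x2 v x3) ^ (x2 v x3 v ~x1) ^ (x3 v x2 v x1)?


Clause lengths: 3, 3, 3.
Sum = 3 + 3 + 3 = 9.

9


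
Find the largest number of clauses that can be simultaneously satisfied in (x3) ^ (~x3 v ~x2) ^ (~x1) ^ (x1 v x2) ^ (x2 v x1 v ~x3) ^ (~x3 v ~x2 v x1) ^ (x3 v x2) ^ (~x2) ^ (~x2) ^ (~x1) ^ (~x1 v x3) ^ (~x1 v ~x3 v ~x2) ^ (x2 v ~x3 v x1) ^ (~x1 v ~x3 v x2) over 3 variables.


Enumerate all 8 truth assignments.
For each, count how many of the 14 clauses are satisfied.
The formula is not fully satisfiable, so the maximum is below 14.
Maximum simultaneously satisfiable clauses = 11.

11


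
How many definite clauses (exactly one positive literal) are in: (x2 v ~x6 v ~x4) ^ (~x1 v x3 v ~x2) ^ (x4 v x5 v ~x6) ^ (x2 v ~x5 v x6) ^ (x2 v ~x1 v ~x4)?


A definite clause has exactly one positive literal.
Clause 1: 1 positive -> definite
Clause 2: 1 positive -> definite
Clause 3: 2 positive -> not definite
Clause 4: 2 positive -> not definite
Clause 5: 1 positive -> definite
Definite clause count = 3.

3


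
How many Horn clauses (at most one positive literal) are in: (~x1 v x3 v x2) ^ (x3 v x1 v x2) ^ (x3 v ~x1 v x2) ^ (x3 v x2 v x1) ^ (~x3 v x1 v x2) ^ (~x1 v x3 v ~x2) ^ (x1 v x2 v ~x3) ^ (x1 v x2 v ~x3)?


A Horn clause has at most one positive literal.
Clause 1: 2 positive lit(s) -> not Horn
Clause 2: 3 positive lit(s) -> not Horn
Clause 3: 2 positive lit(s) -> not Horn
Clause 4: 3 positive lit(s) -> not Horn
Clause 5: 2 positive lit(s) -> not Horn
Clause 6: 1 positive lit(s) -> Horn
Clause 7: 2 positive lit(s) -> not Horn
Clause 8: 2 positive lit(s) -> not Horn
Total Horn clauses = 1.

1


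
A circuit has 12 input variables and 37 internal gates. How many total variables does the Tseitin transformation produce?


The Tseitin transformation introduces one auxiliary variable per gate.
Total variables = inputs + gates = 12 + 37 = 49.

49


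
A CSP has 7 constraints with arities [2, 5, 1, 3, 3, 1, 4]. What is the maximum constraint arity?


The arities are: 2, 5, 1, 3, 3, 1, 4.
Scan for the maximum value.
Maximum arity = 5.

5


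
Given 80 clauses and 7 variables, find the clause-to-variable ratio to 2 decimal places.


Clause-to-variable ratio = clauses / variables.
80 / 7 = 11.43.

11.43


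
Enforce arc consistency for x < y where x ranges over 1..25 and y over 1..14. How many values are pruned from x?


For the constraint x < y, x needs a supporting value in y's domain.
x can be at most 13 (one less than y's maximum).
Valid x values from domain: 13 out of 25.
Pruned = 25 - 13 = 12.

12


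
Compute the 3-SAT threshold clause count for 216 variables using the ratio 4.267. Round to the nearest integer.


The 3-SAT phase transition occurs at approximately 4.267 clauses per variable.
m = 4.267 * 216 = 921.672.
Rounded to nearest integer: 922.

922


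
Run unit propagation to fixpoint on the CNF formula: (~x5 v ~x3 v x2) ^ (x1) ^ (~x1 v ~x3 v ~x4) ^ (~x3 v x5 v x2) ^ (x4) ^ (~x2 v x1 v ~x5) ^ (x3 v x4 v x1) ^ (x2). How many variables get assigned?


Unit propagation repeatedly assigns the literal in any unit clause, then simplifies.
Assignments in order: x1 = T, x4 = T, x3 = F, x2 = T.
No further unit clauses remain.
Total variables assigned = 4.

4


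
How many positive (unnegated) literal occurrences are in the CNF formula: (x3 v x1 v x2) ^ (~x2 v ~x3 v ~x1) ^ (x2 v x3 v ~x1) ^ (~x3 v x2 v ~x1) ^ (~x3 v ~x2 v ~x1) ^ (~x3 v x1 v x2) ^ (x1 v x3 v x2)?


Scan each clause for unnegated literals.
Clause 1: 3 positive; Clause 2: 0 positive; Clause 3: 2 positive; Clause 4: 1 positive; Clause 5: 0 positive; Clause 6: 2 positive; Clause 7: 3 positive.
Total positive literal occurrences = 11.

11


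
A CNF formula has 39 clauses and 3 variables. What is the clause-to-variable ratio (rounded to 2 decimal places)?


Clause-to-variable ratio = clauses / variables.
39 / 3 = 13.0.

13.0


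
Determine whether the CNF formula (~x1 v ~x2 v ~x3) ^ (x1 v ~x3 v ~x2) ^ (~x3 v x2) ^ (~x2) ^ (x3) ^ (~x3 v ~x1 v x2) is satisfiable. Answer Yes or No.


Check all 8 possible truth assignments.
Number of satisfying assignments found: 0.
The formula is unsatisfiable.

No


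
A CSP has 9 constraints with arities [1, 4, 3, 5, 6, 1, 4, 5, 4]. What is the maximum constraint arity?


The arities are: 1, 4, 3, 5, 6, 1, 4, 5, 4.
Scan for the maximum value.
Maximum arity = 6.

6


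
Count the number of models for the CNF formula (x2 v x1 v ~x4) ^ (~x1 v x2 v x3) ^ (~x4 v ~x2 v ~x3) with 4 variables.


Enumerate all 16 truth assignments over 4 variables.
Test each against every clause.
Satisfying assignments found: 10.

10


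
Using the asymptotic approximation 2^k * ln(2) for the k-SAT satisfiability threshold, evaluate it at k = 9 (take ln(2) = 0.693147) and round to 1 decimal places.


Using the asymptotic formula: threshold ~ 2^k * ln(2).
2^9 = 512.
512 * 0.693147 = 354.9.

354.9


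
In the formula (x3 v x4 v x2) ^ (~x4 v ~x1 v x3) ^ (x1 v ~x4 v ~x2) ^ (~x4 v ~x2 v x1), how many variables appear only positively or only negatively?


A pure literal appears in only one polarity across all clauses.
Pure literals: x3 (positive only).
Count = 1.

1


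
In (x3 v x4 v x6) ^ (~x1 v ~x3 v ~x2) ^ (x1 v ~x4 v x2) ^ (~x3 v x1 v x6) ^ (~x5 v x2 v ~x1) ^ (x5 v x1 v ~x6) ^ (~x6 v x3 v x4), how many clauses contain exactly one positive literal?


A definite clause has exactly one positive literal.
Clause 1: 3 positive -> not definite
Clause 2: 0 positive -> not definite
Clause 3: 2 positive -> not definite
Clause 4: 2 positive -> not definite
Clause 5: 1 positive -> definite
Clause 6: 2 positive -> not definite
Clause 7: 2 positive -> not definite
Definite clause count = 1.

1


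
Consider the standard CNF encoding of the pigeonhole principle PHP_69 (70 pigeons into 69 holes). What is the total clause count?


The PHP encoding has two parts:
1) At-least-one-hole clauses: 70 (one per pigeon, each with 69 literals).
2) At-most-one-pigeon-per-hole clauses: 69 holes * C(70,2) = 69 * 2415 = 166635.
Total clauses = 70 + 166635 = 166705.

166705


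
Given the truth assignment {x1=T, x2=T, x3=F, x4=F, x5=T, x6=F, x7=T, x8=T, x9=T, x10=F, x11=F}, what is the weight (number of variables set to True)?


The weight is the number of variables assigned True.
True variables: x1, x2, x5, x7, x8, x9.
Weight = 6.

6


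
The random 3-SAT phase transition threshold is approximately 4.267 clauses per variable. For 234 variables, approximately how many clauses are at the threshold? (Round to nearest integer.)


The 3-SAT phase transition occurs at approximately 4.267 clauses per variable.
m = 4.267 * 234 = 998.478.
Rounded to nearest integer: 998.

998


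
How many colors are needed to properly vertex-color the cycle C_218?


A cycle on an even number of vertices is bipartite: alternate two colors around the cycle.
Since 218 is even, two colors suffice, and at least two are needed because the graph has edges.
Chromatic number = 2.

2


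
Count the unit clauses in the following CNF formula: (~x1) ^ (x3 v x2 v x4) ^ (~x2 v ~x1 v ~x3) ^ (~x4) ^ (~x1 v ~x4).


A unit clause contains exactly one literal.
Unit clauses found: (~x1), (~x4).
Count = 2.

2


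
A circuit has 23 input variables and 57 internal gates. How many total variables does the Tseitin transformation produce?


The Tseitin transformation introduces one auxiliary variable per gate.
Total variables = inputs + gates = 23 + 57 = 80.

80


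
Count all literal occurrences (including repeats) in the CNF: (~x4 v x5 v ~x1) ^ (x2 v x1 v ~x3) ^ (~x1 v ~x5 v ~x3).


Clause lengths: 3, 3, 3.
Sum = 3 + 3 + 3 = 9.

9


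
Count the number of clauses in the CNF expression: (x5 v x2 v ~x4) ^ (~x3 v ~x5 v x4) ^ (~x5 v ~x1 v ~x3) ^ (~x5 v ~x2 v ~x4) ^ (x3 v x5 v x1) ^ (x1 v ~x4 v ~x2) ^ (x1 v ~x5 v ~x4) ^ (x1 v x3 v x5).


Each group enclosed in parentheses joined by ^ is one clause.
Counting the conjuncts: 8 clauses.

8


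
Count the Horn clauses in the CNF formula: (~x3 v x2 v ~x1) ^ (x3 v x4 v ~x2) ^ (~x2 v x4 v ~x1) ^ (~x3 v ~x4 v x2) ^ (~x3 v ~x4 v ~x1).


A Horn clause has at most one positive literal.
Clause 1: 1 positive lit(s) -> Horn
Clause 2: 2 positive lit(s) -> not Horn
Clause 3: 1 positive lit(s) -> Horn
Clause 4: 1 positive lit(s) -> Horn
Clause 5: 0 positive lit(s) -> Horn
Total Horn clauses = 4.

4


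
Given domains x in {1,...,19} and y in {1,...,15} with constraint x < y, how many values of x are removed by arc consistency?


For the constraint x < y, x needs a supporting value in y's domain.
x can be at most 14 (one less than y's maximum).
Valid x values from domain: 14 out of 19.
Pruned = 19 - 14 = 5.

5


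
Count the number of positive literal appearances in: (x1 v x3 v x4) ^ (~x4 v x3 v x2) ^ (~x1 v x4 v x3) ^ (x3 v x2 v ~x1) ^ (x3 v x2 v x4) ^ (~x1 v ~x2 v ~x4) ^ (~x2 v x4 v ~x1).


Scan each clause for unnegated literals.
Clause 1: 3 positive; Clause 2: 2 positive; Clause 3: 2 positive; Clause 4: 2 positive; Clause 5: 3 positive; Clause 6: 0 positive; Clause 7: 1 positive.
Total positive literal occurrences = 13.

13


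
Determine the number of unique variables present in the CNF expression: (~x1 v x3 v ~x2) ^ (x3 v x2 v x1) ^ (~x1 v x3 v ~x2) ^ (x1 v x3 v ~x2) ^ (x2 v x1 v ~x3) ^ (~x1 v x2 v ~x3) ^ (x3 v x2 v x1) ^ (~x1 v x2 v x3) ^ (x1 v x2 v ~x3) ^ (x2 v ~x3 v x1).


Identify each distinct variable in the formula.
Variables found: x1, x2, x3.
Total distinct variables = 3.

3


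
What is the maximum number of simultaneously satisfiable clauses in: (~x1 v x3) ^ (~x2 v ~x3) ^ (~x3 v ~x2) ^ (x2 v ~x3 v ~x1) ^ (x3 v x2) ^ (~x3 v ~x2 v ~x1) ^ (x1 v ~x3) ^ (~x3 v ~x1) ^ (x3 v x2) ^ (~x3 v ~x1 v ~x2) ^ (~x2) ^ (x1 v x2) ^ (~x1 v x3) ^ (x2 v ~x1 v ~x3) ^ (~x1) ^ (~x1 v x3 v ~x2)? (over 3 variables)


Enumerate all 8 truth assignments.
For each, count how many of the 16 clauses are satisfied.
The formula is not fully satisfiable, so the maximum is below 16.
Maximum simultaneously satisfiable clauses = 15.

15


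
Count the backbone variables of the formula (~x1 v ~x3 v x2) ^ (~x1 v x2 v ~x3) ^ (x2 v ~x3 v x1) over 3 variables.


Find all satisfying assignments: 6 model(s).
Check which variables have the same value in every model.
No variable is fixed across all models.
Backbone size = 0.

0


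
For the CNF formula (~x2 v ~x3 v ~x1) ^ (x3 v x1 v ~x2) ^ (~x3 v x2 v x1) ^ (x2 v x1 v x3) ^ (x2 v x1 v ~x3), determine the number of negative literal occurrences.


Scan each clause for negated literals.
Clause 1: 3 negative; Clause 2: 1 negative; Clause 3: 1 negative; Clause 4: 0 negative; Clause 5: 1 negative.
Total negative literal occurrences = 6.

6


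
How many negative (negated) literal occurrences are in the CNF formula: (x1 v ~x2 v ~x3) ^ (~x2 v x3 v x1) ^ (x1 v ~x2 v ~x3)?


Scan each clause for negated literals.
Clause 1: 2 negative; Clause 2: 1 negative; Clause 3: 2 negative.
Total negative literal occurrences = 5.

5


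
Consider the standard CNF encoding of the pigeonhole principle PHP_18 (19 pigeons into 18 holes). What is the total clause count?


The PHP encoding has two parts:
1) At-least-one-hole clauses: 19 (one per pigeon, each with 18 literals).
2) At-most-one-pigeon-per-hole clauses: 18 holes * C(19,2) = 18 * 171 = 3078.
Total clauses = 19 + 3078 = 3097.

3097


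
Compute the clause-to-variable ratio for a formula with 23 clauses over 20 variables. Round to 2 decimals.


Clause-to-variable ratio = clauses / variables.
23 / 20 = 1.15.

1.15


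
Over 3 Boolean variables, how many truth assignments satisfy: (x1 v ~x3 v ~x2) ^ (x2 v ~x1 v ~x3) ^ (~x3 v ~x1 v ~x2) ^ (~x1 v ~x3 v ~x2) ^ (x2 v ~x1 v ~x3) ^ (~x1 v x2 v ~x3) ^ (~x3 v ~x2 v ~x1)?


Enumerate all 8 truth assignments over 3 variables.
Test each against every clause.
Satisfying assignments found: 5.

5


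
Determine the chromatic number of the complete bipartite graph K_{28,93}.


K_{28,93} is bipartite by definition: the two parts are independent sets, with every edge crossing between them.
Color all vertices in one part with color 1 and all vertices in the other part with color 2.
Since the graph has at least one edge, one color does not suffice.
Chromatic number = 2.

2


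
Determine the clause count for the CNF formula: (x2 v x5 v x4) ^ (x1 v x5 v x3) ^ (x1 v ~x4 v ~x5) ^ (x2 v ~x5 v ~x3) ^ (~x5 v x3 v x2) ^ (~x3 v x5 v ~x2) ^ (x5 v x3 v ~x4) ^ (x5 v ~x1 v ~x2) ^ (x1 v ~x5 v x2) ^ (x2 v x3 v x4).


Each group enclosed in parentheses joined by ^ is one clause.
Counting the conjuncts: 10 clauses.

10


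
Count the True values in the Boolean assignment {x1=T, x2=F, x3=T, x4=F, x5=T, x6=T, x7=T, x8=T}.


The weight is the number of variables assigned True.
True variables: x1, x3, x5, x6, x7, x8.
Weight = 6.

6


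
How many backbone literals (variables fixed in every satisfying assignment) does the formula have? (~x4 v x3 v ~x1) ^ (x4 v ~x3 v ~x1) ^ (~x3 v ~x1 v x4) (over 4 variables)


Find all satisfying assignments: 12 model(s).
Check which variables have the same value in every model.
No variable is fixed across all models.
Backbone size = 0.

0


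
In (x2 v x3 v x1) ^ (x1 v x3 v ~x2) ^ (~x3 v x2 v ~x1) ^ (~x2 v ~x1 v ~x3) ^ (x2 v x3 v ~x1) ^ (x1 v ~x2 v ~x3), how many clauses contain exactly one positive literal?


A definite clause has exactly one positive literal.
Clause 1: 3 positive -> not definite
Clause 2: 2 positive -> not definite
Clause 3: 1 positive -> definite
Clause 4: 0 positive -> not definite
Clause 5: 2 positive -> not definite
Clause 6: 1 positive -> definite
Definite clause count = 2.

2
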